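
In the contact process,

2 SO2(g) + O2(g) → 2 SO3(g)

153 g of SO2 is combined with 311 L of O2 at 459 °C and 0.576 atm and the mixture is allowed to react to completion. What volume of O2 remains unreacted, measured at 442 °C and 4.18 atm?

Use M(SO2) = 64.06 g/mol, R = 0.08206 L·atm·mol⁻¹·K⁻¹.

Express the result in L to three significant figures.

n(SO2) = 153 / 64.06 = 2.388 mol
n(O2) = PV/RT = (0.576 × 311) / (0.08206 × 732.15) = 2.982 mol
For 2.388 mol SO2, stoichiometry requires (1/2) × 2.388 = 1.194 mol O2; 2.982 mol is available, so SO2 is limiting.
n(O2) consumed = (1/2) × 2.388 = 1.194 mol; remaining = 2.982 − 1.194 = 1.788 mol
V(O2) = nRT/P = 1.788 × 0.08206 × 715.15 / 4.18 = 25.10 L

25.1 L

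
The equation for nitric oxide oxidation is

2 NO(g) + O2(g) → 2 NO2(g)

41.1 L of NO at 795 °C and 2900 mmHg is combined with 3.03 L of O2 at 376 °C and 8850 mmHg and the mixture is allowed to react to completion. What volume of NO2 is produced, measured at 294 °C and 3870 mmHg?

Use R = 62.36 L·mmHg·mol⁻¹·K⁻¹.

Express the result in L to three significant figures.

n(NO) = PV/RT = (2900 × 41.1) / (62.36 × 1068.15) = 1.789 mol
n(O2) = PV/RT = (8850 × 3.03) / (62.36 × 649.15) = 0.6624 mol
For 1.789 mol NO, stoichiometry requires (1/2) × 1.789 = 0.8945 mol O2; 0.6624 mol is available, so O2 is limiting.
n(NO2) = (2/1) × 0.6624 = 1.325 mol
V(NO2) = nRT/P = 1.325 × 62.36 × 567.15 / 3870 = 12.11 L

12.1 L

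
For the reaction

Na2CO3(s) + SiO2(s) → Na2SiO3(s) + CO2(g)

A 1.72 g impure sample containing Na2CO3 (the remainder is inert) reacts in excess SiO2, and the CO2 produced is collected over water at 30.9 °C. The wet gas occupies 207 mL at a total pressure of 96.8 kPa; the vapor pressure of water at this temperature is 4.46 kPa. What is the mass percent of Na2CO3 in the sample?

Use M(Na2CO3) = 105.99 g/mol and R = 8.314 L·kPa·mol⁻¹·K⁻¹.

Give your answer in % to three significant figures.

P(CO2) = 96.8 − 4.46 = 92.34 kPa
n(CO2) = PV/RT = (92.34 × 0.2070) / (8.314 × 304.05) = 0.007561 mol
n(Na2CO3) = (1/1) × 0.007561 = 0.007561 mol
m(Na2CO3) = 0.007561 × 105.99 = 0.8014 g
%Na2CO3 = 0.8014 / 1.72 × 100 = 46.59%

46.6 %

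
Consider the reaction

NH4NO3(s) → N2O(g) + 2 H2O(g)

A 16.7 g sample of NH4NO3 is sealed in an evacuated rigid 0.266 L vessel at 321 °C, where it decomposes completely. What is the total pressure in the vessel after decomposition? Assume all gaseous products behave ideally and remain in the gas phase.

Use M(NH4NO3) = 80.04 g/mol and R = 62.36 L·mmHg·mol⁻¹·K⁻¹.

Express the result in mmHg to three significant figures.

n(NH4NO3) = 16.7 / 80.04 = 0.2086 mol
n(gas produced) = (3/1) × 0.2086 = 0.6258 mol
P = nRT/V = 0.6258 × 62.36 × 594.15 / 0.266 = 87170 mmHg

87200 mmHg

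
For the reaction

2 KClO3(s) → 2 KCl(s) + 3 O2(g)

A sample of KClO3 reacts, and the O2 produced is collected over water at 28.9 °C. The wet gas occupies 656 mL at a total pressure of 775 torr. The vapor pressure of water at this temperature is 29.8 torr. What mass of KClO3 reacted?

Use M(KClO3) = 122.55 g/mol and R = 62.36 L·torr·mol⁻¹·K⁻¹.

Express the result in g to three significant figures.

2.12 g

P(O2) = 775 − 29.8 = 745.2 torr
n(O2) = PV/RT = (745.2 × 0.6560) / (62.36 × 302.05) = 0.02595 mol
n(KClO3) = (2/3) × 0.02595 = 0.01730 mol
m(KClO3) = 0.01730 × 122.55 = 2.120 g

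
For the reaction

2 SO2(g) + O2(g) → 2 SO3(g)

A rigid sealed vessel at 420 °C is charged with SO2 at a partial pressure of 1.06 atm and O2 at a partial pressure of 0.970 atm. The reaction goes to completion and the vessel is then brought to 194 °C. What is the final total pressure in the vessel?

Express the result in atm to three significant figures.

1.01 atm

With V and T fixed, P_i ∝ n_i, so the mole ratios apply directly to partial pressures at 420 °C.
P(O2) required for 1.06 atm of SO2 = (1/2) × 1.06 = 0.5300 atm; available 0.970 atm, so SO2 is limiting.
P(O2) remaining = 0.970 − (1/2) × 1.06 = 0.4400 atm
P(gaseous products) = (2)/2 × 1.06 = 1.060 atm
P_total at 420 °C = 0.4400 + 1.060 = 1.500 atm
Scaling to 194 °C: P = 1.500 × 467.15/693.15 = 1.011 atm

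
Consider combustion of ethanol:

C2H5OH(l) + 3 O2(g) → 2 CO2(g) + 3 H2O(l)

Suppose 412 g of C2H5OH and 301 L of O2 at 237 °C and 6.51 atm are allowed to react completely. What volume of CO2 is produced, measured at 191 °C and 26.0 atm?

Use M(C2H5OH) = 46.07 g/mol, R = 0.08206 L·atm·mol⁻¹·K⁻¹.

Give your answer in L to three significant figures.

26.2 L

n(C2H5OH) = 412 / 46.07 = 8.943 mol
n(O2) = PV/RT = (6.51 × 301) / (0.08206 × 510.15) = 46.81 mol
For 8.943 mol C2H5OH, stoichiometry requires (3/1) × 8.943 = 26.83 mol O2; 46.81 mol is available, so C2H5OH is limiting.
n(CO2) = (2/1) × 8.943 = 17.89 mol
V(CO2) = nRT/P = 17.89 × 0.08206 × 464.15 / 26.0 = 26.21 L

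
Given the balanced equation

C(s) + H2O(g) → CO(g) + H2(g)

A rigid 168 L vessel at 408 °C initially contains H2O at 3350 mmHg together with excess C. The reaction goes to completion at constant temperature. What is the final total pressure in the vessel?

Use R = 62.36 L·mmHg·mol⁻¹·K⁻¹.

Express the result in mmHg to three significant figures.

6700 mmHg

At constant T and V, P ∝ n(gas): 1 mol gas → 2 mol gas.
P_final = (2/1) × 3350 = 6700 mmHg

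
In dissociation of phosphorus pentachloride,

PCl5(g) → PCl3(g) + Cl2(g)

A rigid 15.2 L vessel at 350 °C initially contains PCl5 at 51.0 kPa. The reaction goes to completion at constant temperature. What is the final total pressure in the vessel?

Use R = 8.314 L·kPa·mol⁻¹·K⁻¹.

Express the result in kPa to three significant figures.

102 kPa

At constant T and V, P ∝ n(gas): 1 mol gas → 2 mol gas.
P_final = (2/1) × 51.0 = 102.0 kPa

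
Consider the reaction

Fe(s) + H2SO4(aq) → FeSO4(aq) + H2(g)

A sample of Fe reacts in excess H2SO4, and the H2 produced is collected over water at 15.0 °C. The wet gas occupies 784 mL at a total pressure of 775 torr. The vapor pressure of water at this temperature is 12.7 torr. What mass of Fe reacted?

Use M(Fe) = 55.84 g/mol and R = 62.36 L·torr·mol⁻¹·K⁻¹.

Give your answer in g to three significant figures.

1.86 g

P(H2) = 775 − 12.7 = 762.3 torr
n(H2) = PV/RT = (762.3 × 0.7840) / (62.36 × 288.15) = 0.03326 mol
n(Fe) = (1/1) × 0.03326 = 0.03326 mol
m(Fe) = 0.03326 × 55.84 = 1.857 g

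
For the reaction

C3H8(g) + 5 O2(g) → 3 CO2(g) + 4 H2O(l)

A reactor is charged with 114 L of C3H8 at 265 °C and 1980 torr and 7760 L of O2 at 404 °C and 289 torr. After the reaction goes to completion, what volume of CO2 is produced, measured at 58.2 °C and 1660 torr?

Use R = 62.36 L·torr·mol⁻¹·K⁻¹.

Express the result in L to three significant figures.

n(C3H8) = PV/RT = (1980 × 114) / (62.36 × 538.15) = 6.726 mol
n(O2) = PV/RT = (289 × 7760) / (62.36 × 677.15) = 53.11 mol
For 6.726 mol C3H8, stoichiometry requires (5/1) × 6.726 = 33.63 mol O2; 53.11 mol is available, so C3H8 is limiting.
n(CO2) = (3/1) × 6.726 = 20.18 mol
V(CO2) = nRT/P = 20.18 × 62.36 × 331.35 / 1660 = 251.2 L

251 L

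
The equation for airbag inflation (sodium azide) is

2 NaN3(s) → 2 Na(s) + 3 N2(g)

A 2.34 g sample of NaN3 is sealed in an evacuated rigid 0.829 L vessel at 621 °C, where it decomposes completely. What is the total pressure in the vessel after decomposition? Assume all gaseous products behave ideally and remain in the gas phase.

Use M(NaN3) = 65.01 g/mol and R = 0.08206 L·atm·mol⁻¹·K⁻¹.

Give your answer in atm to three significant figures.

n(NaN3) = 2.34 / 65.01 = 0.03599 mol
n(gas produced) = (3/2) × 0.03599 = 0.05399 mol
P = nRT/V = 0.05399 × 0.08206 × 894.15 / 0.829 = 4.779 atm

4.78 atm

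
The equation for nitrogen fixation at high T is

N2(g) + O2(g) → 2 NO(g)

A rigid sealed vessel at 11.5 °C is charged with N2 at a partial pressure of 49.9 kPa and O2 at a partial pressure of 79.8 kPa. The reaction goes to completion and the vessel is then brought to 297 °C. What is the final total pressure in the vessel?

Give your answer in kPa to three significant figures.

260 kPa

With V and T fixed, P_i ∝ n_i, so the mole ratios apply directly to partial pressures at 11.5 °C.
P(O2) required for 49.9 kPa of N2 = (1/1) × 49.9 = 49.90 kPa; available 79.8 kPa, so N2 is limiting.
P(O2) remaining = 79.8 − (1/1) × 49.9 = 29.90 kPa
P(gaseous products) = (2)/1 × 49.9 = 99.80 kPa
P_total at 11.5 °C = 29.90 + 99.80 = 129.7 kPa
Scaling to 297 °C: P = 129.7 × 570.15/284.65 = 259.8 kPa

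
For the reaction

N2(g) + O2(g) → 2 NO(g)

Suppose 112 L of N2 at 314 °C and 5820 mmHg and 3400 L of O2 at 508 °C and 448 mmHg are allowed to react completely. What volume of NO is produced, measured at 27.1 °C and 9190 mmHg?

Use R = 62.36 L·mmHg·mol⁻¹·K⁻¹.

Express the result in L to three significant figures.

n(N2) = PV/RT = (5820 × 112) / (62.36 × 587.15) = 17.80 mol
n(O2) = PV/RT = (448 × 3400) / (62.36 × 781.15) = 31.27 mol
For 17.80 mol N2, stoichiometry requires (1/1) × 17.80 = 17.80 mol O2; 31.27 mol is available, so N2 is limiting.
n(NO) = (2/1) × 17.80 = 35.60 mol
V(NO) = nRT/P = 35.60 × 62.36 × 300.25 / 9190 = 72.53 L

72.5 L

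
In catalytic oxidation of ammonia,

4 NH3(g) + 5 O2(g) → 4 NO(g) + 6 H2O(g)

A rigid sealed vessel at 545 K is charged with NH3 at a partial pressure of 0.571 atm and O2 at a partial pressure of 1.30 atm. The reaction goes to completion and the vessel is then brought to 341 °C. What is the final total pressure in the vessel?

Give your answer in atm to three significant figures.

Because the vessel is rigid and T is held at 545 K, work the stoichiometry in partial pressures (P_i = n_iRT/V).
P(O2) required for 0.571 atm of NH3 = (5/4) × 0.571 = 0.7137 atm; available 1.30 atm, so NH3 is limiting.
P(O2) remaining = 1.30 − (5/4) × 0.571 = 0.5863 atm
P(gaseous products) = (4+6)/4 × 0.571 = 1.427 atm
P_total at 545 K = 0.5863 + 1.427 = 2.013 atm
Scaling to 341 °C: P = 2.013 × 614.15/545 = 2.268 atm

2.27 atm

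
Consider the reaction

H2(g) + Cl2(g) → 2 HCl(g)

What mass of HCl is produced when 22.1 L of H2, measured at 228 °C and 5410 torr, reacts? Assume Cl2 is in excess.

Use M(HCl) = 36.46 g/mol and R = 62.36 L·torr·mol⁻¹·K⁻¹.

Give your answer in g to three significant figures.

279 g

n(H2) = PV/RT = (5410 × 22.1) / (62.36 × 501.15) = 3.826 mol
n(HCl) = (2/1) × 3.826 = 7.652 mol
m(HCl) = 7.652 × 36.46 = 279.0 g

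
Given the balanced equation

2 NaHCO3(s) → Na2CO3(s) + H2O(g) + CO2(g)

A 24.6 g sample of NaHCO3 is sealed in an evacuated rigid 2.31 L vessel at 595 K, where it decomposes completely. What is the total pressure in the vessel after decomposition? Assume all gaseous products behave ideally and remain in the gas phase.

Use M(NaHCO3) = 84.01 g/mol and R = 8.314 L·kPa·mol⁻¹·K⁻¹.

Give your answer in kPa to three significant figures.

n(NaHCO3) = 24.6 / 84.01 = 0.2928 mol
n(gas produced) = (2/2) × 0.2928 = 0.2928 mol
P = nRT/V = 0.2928 × 8.314 × 595 / 2.31 = 627.0 kPa

627 kPa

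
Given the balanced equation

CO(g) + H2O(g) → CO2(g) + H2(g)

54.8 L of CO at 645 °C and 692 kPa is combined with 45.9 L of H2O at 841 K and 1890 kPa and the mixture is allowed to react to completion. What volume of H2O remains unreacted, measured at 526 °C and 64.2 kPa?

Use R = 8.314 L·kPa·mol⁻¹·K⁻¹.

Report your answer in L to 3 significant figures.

770 L

n(CO) = PV/RT = (692 × 54.8) / (8.314 × 918.15) = 4.968 mol
n(H2O) = PV/RT = (1890 × 45.9) / (8.314 × 841) = 12.41 mol
For 4.968 mol CO, stoichiometry requires (1/1) × 4.968 = 4.968 mol H2O; 12.41 mol is available, so CO is limiting.
n(H2O) consumed = (1/1) × 4.968 = 4.968 mol; remaining = 12.41 − 4.968 = 7.442 mol
V(H2O) = nRT/P = 7.442 × 8.314 × 799.15 / 64.2 = 770.2 L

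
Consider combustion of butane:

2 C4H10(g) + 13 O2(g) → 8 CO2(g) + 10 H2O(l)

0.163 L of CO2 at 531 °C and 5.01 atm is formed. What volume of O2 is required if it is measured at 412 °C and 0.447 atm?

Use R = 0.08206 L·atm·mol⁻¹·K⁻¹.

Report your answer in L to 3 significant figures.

2.53 L

n(CO2) = PV/RT = (5.01 × 0.163) / (0.08206 × 804.15) = 0.01238 mol
n(O2) = (13/8) × 0.01238 = 0.02012 mol
V = nRT/P = 0.02012 × 0.08206 × 685.15 / 0.447 = 2.531 L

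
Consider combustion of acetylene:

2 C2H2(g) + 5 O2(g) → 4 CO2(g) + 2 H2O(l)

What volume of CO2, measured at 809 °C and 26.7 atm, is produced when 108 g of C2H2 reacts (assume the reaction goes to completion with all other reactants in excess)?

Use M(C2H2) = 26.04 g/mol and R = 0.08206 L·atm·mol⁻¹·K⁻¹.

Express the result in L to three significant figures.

n(C2H2) = 108.0 / 26.04 = 4.147 mol
n(CO2) = (4/2) × 4.147 = 8.294 mol
V = nRT/P = 8.294 × 0.08206 × 1082.15 / 26.7 = 27.58 L

27.6 L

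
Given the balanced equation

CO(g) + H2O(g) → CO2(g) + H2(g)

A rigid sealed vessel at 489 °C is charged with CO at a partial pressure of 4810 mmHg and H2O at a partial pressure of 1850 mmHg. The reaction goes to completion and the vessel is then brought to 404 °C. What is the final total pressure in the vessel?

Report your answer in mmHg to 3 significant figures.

5920 mmHg

Because the vessel is rigid and T is held at 489 °C, work the stoichiometry in partial pressures (P_i = n_iRT/V).
P(H2O) required for 4810 mmHg of CO = (1/1) × 4810 = 4810 mmHg; available 1850 mmHg, so H2O is limiting.
P(CO) remaining = 4810 − (1/1) × 1850 = 2960 mmHg
P(gaseous products) = (1+1)/1 × 1850 = 3700 mmHg
P_total at 489 °C = 2960 + 3700 = 6660 mmHg
Scaling to 404 °C: P = 6660 × 677.15/762.15 = 5917 mmHg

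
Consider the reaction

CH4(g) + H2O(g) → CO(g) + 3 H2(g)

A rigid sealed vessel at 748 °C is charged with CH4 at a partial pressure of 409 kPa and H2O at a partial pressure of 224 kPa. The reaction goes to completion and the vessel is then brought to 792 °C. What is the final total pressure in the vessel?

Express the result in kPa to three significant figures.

With V and T fixed, P_i ∝ n_i, so the mole ratios apply directly to partial pressures at 748 °C.
P(H2O) required for 409 kPa of CH4 = (1/1) × 409 = 409.0 kPa; available 224 kPa, so H2O is limiting.
P(CH4) remaining = 409 − (1/1) × 224 = 185.0 kPa
P(gaseous products) = (1+3)/1 × 224 = 896.0 kPa
P_total at 748 °C = 185.0 + 896.0 = 1081 kPa
Scaling to 792 °C: P = 1081 × 1065.15/1021.15 = 1128 kPa

1130 kPa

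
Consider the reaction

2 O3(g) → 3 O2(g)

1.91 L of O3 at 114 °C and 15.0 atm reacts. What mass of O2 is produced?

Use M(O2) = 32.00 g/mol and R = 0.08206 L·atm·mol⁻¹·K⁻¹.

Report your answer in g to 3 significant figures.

43.3 g

n(O3) = PV/RT = (15.0 × 1.91) / (0.08206 × 387.15) = 0.9018 mol
n(O2) = (3/2) × 0.9018 = 1.353 mol
m(O2) = 1.353 × 32.00 = 43.30 g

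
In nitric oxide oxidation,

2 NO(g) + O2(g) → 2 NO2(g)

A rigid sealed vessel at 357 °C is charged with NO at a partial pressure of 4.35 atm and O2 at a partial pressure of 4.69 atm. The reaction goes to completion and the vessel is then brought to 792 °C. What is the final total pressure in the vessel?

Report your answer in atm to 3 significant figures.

11.6 atm

At constant V, partial pressures at 357 °C are proportional to moles, so apply stoichiometry directly to pressures.
P(O2) required for 4.35 atm of NO = (1/2) × 4.35 = 2.175 atm; available 4.69 atm, so NO is limiting.
P(O2) remaining = 4.69 − (1/2) × 4.35 = 2.515 atm
P(gaseous products) = (2)/2 × 4.35 = 4.350 atm
P_total at 357 °C = 2.515 + 4.350 = 6.865 atm
Scaling to 792 °C: P = 6.865 × 1065.15/630.15 = 11.60 atm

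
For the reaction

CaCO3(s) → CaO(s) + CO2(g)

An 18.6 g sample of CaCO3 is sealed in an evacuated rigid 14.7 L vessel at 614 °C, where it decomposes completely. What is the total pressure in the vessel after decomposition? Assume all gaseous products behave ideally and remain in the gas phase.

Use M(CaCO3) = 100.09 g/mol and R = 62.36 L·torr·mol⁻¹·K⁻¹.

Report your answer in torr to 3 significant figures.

699 torr

n(CaCO3) = 18.6 / 100.09 = 0.1858 mol
n(gas produced) = (1/1) × 0.1858 = 0.1858 mol
P = nRT/V = 0.1858 × 62.36 × 887.15 / 14.7 = 699.2 torr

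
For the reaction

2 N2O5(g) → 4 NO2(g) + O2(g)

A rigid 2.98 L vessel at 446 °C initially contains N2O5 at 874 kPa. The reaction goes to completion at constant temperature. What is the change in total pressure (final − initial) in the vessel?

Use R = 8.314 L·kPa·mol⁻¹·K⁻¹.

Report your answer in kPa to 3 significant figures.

1310 kPa

At constant T and V, P ∝ n(gas): 2 mol gas → 5 mol gas.
P_final = (5/2) × 874 = 2185 kPa; ΔP = 2185 − 874 = 1311 kPa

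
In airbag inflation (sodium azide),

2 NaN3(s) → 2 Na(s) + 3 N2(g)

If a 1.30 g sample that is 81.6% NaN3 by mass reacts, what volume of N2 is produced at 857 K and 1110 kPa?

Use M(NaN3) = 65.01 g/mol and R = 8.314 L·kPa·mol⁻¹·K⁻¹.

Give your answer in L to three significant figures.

mass of NaN3 = 1.30 × 81.6/100 = 1.061 g
n(NaN3) = 1.061 / 65.01 = 0.01632 mol
n(N2) = (3/2) × 0.01632 = 0.02448 mol
V = nRT/P = 0.02448 × 8.314 × 857 / 1110 = 0.1571 L

0.157 L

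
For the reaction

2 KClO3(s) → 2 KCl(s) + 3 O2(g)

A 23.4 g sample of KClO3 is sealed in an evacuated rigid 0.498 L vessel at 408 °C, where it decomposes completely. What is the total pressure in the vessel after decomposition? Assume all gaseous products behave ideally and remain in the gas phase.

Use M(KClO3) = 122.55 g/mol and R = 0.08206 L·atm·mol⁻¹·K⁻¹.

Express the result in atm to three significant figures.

32.1 atm

n(KClO3) = 23.4 / 122.55 = 0.1909 mol
n(gas produced) = (3/2) × 0.1909 = 0.2863 mol
P = nRT/V = 0.2863 × 0.08206 × 681.15 / 0.498 = 32.13 atm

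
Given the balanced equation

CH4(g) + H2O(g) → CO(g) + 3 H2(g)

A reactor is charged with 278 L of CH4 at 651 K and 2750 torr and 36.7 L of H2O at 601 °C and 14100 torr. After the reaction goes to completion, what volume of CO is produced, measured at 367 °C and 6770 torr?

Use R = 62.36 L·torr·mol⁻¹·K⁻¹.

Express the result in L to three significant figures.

n(CH4) = PV/RT = (2750 × 278) / (62.36 × 651) = 18.83 mol
n(H2O) = PV/RT = (14100 × 36.7) / (62.36 × 874.15) = 9.493 mol
For 18.83 mol CH4, stoichiometry requires (1/1) × 18.83 = 18.83 mol H2O; 9.493 mol is available, so H2O is limiting.
n(CO) = (1/1) × 9.493 = 9.493 mol
V(CO) = nRT/P = 9.493 × 62.36 × 640.15 / 6770 = 55.98 L

56.0 L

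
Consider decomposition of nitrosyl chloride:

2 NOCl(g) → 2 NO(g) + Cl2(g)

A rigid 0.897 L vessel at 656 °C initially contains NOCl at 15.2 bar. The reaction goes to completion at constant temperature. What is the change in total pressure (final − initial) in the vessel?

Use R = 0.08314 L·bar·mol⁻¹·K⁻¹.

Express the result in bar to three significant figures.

7.60 bar

Since T and V are fixed, P_final/P_initial = n_final/n_initial = 3/2.
P_final = (3/2) × 15.2 = 22.80 bar; ΔP = 22.80 − 15.2 = 7.600 bar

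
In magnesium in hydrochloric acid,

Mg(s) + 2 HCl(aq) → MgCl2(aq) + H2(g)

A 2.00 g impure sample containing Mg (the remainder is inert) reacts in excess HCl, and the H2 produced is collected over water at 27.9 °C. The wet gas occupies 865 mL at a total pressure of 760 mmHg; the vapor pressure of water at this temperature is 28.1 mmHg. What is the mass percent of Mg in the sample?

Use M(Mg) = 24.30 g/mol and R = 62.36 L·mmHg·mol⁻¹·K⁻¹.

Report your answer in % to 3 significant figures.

P(H2) = 760 − 28.1 = 731.9 mmHg
n(H2) = PV/RT = (731.9 × 0.8650) / (62.36 × 301.05) = 0.03372 mol
n(Mg) = (1/1) × 0.03372 = 0.03372 mol
m(Mg) = 0.03372 × 24.30 = 0.8194 g
%Mg = 0.8194 / 2.00 × 100 = 40.97%

41.0 %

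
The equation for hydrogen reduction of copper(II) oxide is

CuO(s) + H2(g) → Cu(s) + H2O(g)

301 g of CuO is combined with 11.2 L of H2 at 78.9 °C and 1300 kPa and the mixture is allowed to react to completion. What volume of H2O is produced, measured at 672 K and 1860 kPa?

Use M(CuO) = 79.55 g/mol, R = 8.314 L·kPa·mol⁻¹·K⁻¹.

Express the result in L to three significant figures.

11.4 L

n(CuO) = 301 / 79.55 = 3.784 mol
n(H2) = PV/RT = (1300 × 11.2) / (8.314 × 352.05) = 4.974 mol
For 3.784 mol CuO, stoichiometry requires (1/1) × 3.784 = 3.784 mol H2; 4.974 mol is available, so CuO is limiting.
n(H2O) = (1/1) × 3.784 = 3.784 mol
V(H2O) = nRT/P = 3.784 × 8.314 × 672 / 1860 = 11.37 L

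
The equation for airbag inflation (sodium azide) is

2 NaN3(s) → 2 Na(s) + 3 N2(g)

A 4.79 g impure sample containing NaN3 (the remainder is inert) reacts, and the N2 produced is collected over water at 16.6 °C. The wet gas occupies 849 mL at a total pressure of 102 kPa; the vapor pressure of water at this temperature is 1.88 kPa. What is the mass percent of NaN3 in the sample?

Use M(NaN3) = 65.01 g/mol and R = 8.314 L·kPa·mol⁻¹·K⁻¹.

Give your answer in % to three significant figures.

31.9 %

P(N2) = 102 − 1.88 = 100.1 kPa
n(N2) = PV/RT = (100.1 × 0.8490) / (8.314 × 289.75) = 0.03528 mol
n(NaN3) = (2/3) × 0.03528 = 0.02352 mol
m(NaN3) = 0.02352 × 65.01 = 1.529 g
%NaN3 = 1.529 / 4.79 × 100 = 31.92%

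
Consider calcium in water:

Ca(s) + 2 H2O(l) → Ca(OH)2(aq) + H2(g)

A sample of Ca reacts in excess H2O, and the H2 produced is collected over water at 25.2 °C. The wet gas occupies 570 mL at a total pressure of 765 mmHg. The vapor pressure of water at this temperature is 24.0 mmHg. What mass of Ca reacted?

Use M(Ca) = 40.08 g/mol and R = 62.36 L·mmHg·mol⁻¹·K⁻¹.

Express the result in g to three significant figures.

P(H2) = 765 − 24.0 = 741.0 mmHg
n(H2) = PV/RT = (741.0 × 0.5700) / (62.36 × 298.35) = 0.02270 mol
n(Ca) = (1/1) × 0.02270 = 0.02270 mol
m(Ca) = 0.02270 × 40.08 = 0.9098 g

0.910 g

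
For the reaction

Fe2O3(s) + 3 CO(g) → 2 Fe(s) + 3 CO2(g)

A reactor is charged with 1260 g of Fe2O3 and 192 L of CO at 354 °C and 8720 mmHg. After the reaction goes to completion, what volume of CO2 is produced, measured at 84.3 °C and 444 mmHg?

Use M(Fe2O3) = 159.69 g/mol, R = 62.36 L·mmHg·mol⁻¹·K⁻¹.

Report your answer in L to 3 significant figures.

n(Fe2O3) = 1260 / 159.69 = 7.890 mol
n(CO) = PV/RT = (8720 × 192) / (62.36 × 627.15) = 42.81 mol
For 7.890 mol Fe2O3, stoichiometry requires (3/1) × 7.890 = 23.67 mol CO; 42.81 mol is available, so Fe2O3 is limiting.
n(CO2) = (3/1) × 7.890 = 23.67 mol
V(CO2) = nRT/P = 23.67 × 62.36 × 357.45 / 444 = 1188 L

1190 L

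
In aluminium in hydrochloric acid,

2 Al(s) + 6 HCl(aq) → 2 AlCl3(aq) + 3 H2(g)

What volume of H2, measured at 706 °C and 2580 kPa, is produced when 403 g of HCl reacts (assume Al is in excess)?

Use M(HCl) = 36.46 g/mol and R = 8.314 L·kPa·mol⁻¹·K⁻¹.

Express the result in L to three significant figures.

17.4 L

n(HCl) = 403.0 / 36.46 = 11.05 mol
n(H2) = (3/6) × 11.05 = 5.525 mol
V = nRT/P = 5.525 × 8.314 × 979.15 / 2580 = 17.43 L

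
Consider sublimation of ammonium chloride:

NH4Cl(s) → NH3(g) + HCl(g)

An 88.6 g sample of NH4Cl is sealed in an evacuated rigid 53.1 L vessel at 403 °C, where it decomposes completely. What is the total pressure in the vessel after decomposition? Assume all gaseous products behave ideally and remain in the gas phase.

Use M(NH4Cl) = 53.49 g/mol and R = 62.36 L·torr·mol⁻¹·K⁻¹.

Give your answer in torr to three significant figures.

n(NH4Cl) = 88.6 / 53.49 = 1.656 mol
n(gas produced) = (2/1) × 1.656 = 3.312 mol
P = nRT/V = 3.312 × 62.36 × 676.15 / 53.1 = 2630 torr

2630 torr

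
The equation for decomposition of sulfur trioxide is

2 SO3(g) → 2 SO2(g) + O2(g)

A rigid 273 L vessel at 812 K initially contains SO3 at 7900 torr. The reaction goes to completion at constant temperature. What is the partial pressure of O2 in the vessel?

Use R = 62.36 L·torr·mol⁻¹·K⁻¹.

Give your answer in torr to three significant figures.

3950 torr

n(SO3)₀ = PV/RT = (7900 × 273) / (62.36 × 812) = 42.59 mol
n(O2) = (1/2) × 42.59 = 21.30 mol
P(O2) = nRT/V = 21.30 × 62.36 × 812 / 273 = 3951 torr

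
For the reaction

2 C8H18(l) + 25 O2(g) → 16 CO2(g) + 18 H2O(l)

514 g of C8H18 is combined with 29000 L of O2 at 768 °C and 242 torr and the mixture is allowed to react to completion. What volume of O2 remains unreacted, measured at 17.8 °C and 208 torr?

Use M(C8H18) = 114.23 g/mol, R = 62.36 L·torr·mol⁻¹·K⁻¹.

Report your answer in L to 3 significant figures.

4520 L

n(C8H18) = 514 / 114.23 = 4.500 mol
n(O2) = PV/RT = (242 × 29000) / (62.36 × 1041.15) = 108.1 mol
For 4.500 mol C8H18, stoichiometry requires (25/2) × 4.500 = 56.25 mol O2; 108.1 mol is available, so C8H18 is limiting.
n(O2) consumed = (25/2) × 4.500 = 56.25 mol; remaining = 108.1 − 56.25 = 51.85 mol
V(O2) = nRT/P = 51.85 × 62.36 × 290.95 / 208 = 4523 L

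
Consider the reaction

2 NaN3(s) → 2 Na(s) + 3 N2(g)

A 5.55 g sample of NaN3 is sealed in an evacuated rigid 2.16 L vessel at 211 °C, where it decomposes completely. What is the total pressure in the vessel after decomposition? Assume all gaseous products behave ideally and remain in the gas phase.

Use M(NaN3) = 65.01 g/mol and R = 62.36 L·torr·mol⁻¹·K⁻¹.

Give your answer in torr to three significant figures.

n(NaN3) = 5.55 / 65.01 = 0.08537 mol
n(gas produced) = (3/2) × 0.08537 = 0.1281 mol
P = nRT/V = 0.1281 × 62.36 × 484.15 / 2.16 = 1791 torr

1790 torr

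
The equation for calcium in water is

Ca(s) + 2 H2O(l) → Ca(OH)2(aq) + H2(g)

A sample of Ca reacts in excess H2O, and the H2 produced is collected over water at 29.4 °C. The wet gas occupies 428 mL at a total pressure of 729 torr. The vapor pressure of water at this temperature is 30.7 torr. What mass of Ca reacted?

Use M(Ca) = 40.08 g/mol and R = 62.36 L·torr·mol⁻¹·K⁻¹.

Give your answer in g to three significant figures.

P(H2) = 729 − 30.7 = 698.3 torr
n(H2) = PV/RT = (698.3 × 0.4280) / (62.36 × 302.55) = 0.01584 mol
n(Ca) = (1/1) × 0.01584 = 0.01584 mol
m(Ca) = 0.01584 × 40.08 = 0.6349 g

0.635 g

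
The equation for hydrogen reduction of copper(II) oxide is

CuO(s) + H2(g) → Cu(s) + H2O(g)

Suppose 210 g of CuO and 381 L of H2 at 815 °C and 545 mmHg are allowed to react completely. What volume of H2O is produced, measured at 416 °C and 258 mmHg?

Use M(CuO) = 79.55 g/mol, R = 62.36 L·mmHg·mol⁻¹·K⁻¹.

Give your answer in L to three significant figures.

n(CuO) = 210 / 79.55 = 2.640 mol
n(H2) = PV/RT = (545 × 381) / (62.36 × 1088.15) = 3.060 mol
For 2.640 mol CuO, stoichiometry requires (1/1) × 2.640 = 2.640 mol H2; 3.060 mol is available, so CuO is limiting.
n(H2O) = (1/1) × 2.640 = 2.640 mol
V(H2O) = nRT/P = 2.640 × 62.36 × 689.15 / 258 = 439.7 L

440 L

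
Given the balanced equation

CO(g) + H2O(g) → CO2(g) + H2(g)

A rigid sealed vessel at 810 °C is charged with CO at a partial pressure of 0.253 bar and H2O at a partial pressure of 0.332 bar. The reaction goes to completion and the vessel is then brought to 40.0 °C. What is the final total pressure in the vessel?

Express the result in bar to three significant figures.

0.169 bar

With V and T fixed, P_i ∝ n_i, so the mole ratios apply directly to partial pressures at 810 °C.
P(H2O) required for 0.253 bar of CO = (1/1) × 0.253 = 0.2530 bar; available 0.332 bar, so CO is limiting.
P(H2O) remaining = 0.332 − (1/1) × 0.253 = 0.07900 bar
P(gaseous products) = (1+1)/1 × 0.253 = 0.5060 bar
P_total at 810 °C = 0.07900 + 0.5060 = 0.5850 bar
Scaling to 40.0 °C: P = 0.5850 × 313.15/1083.15 = 0.1691 bar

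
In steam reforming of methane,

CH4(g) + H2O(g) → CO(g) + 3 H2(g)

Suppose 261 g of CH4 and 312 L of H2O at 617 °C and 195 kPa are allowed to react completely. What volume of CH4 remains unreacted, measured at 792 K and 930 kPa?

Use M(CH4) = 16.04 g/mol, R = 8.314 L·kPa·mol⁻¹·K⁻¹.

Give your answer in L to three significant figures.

57.0 L

n(CH4) = 261 / 16.04 = 16.27 mol
n(H2O) = PV/RT = (195 × 312) / (8.314 × 890.15) = 8.221 mol
For 16.27 mol CH4, stoichiometry requires (1/1) × 16.27 = 16.27 mol H2O; 8.221 mol is available, so H2O is limiting.
n(CH4) consumed = (1/1) × 8.221 = 8.221 mol; remaining = 16.27 − 8.221 = 8.049 mol
V(CH4) = nRT/P = 8.049 × 8.314 × 792 / 930 = 56.99 L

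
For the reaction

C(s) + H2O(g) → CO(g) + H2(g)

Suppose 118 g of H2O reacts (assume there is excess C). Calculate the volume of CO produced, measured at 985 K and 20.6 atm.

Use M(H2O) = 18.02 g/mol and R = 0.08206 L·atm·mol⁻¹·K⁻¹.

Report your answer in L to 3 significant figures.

25.7 L

n(H2O) = 118.0 / 18.02 = 6.548 mol
n(CO) = (1/1) × 6.548 = 6.548 mol
V = nRT/P = 6.548 × 0.08206 × 985 / 20.6 = 25.69 L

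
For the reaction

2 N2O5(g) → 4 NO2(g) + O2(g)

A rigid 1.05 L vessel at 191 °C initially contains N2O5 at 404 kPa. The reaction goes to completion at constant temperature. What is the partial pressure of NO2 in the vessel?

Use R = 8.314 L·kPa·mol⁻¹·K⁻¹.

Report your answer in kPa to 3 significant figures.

n(N2O5)₀ = PV/RT = (404 × 1.05) / (8.314 × 464.15) = 0.1099 mol
n(NO2) = (4/2) × 0.1099 = 0.2198 mol
P(NO2) = nRT/V = 0.2198 × 8.314 × 464.15 / 1.05 = 807.8 kPa

808 kPa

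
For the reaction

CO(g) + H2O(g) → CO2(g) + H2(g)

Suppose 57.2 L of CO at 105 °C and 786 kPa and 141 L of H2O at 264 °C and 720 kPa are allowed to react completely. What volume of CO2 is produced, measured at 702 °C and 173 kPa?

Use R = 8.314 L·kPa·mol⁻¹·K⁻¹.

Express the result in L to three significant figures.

n(CO) = PV/RT = (786 × 57.2) / (8.314 × 378.15) = 14.30 mol
n(H2O) = PV/RT = (720 × 141) / (8.314 × 537.15) = 22.73 mol
For 14.30 mol CO, stoichiometry requires (1/1) × 14.30 = 14.30 mol H2O; 22.73 mol is available, so CO is limiting.
n(CO2) = (1/1) × 14.30 = 14.30 mol
V(CO2) = nRT/P = 14.30 × 8.314 × 975.15 / 173 = 670.1 L

670 L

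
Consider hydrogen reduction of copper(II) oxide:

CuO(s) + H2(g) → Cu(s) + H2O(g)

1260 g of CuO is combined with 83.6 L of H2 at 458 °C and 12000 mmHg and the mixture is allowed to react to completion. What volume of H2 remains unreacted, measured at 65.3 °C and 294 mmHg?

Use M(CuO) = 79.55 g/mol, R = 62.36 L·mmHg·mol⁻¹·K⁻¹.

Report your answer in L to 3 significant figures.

n(CuO) = 1260 / 79.55 = 15.84 mol
n(H2) = PV/RT = (12000 × 83.6) / (62.36 × 731.15) = 22.00 mol
For 15.84 mol CuO, stoichiometry requires (1/1) × 15.84 = 15.84 mol H2; 22.00 mol is available, so CuO is limiting.
n(H2) consumed = (1/1) × 15.84 = 15.84 mol; remaining = 22.00 − 15.84 = 6.160 mol
V(H2) = nRT/P = 6.160 × 62.36 × 338.45 / 294 = 442.2 L

442 L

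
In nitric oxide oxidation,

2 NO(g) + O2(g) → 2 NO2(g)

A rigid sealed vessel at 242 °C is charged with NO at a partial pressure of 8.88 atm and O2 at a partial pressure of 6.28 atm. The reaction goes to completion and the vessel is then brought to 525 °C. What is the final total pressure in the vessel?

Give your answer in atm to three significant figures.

16.6 atm

At constant V, partial pressures at 242 °C are proportional to moles, so apply stoichiometry directly to pressures.
P(O2) required for 8.88 atm of NO = (1/2) × 8.88 = 4.440 atm; available 6.28 atm, so NO is limiting.
P(O2) remaining = 6.28 − (1/2) × 8.88 = 1.840 atm
P(gaseous products) = (2)/2 × 8.88 = 8.880 atm
P_total at 242 °C = 1.840 + 8.880 = 10.72 atm
Scaling to 525 °C: P = 10.72 × 798.15/515.15 = 16.61 atm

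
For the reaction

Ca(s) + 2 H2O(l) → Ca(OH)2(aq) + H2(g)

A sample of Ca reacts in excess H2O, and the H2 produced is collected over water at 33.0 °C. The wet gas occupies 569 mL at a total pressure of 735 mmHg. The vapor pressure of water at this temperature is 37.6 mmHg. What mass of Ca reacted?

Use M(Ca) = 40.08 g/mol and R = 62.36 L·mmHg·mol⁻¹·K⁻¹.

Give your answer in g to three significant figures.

0.833 g

P(H2) = 735 − 37.6 = 697.4 mmHg
n(H2) = PV/RT = (697.4 × 0.5690) / (62.36 × 306.15) = 0.02079 mol
n(Ca) = (1/1) × 0.02079 = 0.02079 mol
m(Ca) = 0.02079 × 40.08 = 0.8333 g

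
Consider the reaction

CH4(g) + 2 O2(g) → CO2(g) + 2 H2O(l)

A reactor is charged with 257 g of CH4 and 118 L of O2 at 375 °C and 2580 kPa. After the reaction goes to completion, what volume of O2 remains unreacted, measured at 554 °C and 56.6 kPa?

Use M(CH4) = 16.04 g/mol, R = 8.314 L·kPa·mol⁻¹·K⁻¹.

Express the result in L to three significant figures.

2970 L

n(CH4) = 257 / 16.04 = 16.02 mol
n(O2) = PV/RT = (2580 × 118) / (8.314 × 648.15) = 56.50 mol
For 16.02 mol CH4, stoichiometry requires (2/1) × 16.02 = 32.04 mol O2; 56.50 mol is available, so CH4 is limiting.
n(O2) consumed = (2/1) × 16.02 = 32.04 mol; remaining = 56.50 − 32.04 = 24.46 mol
V(O2) = nRT/P = 24.46 × 8.314 × 827.15 / 56.6 = 2972 L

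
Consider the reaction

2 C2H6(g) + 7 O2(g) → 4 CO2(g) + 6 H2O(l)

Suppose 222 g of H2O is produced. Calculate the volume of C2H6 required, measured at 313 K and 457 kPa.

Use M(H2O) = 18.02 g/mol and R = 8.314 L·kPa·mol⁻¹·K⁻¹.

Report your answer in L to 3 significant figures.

23.4 L

n(H2O) = 222.0 / 18.02 = 12.32 mol
n(C2H6) = (2/6) × 12.32 = 4.107 mol
V = nRT/P = 4.107 × 8.314 × 313 / 457 = 23.39 L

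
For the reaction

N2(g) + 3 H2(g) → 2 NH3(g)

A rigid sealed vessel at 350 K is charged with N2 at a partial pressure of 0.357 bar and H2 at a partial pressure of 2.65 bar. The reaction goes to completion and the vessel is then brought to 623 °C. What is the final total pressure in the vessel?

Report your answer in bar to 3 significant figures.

5.87 bar

Because the vessel is rigid and T is held at 350 K, work the stoichiometry in partial pressures (P_i = n_iRT/V).
P(H2) required for 0.357 bar of N2 = (3/1) × 0.357 = 1.071 bar; available 2.65 bar, so N2 is limiting.
P(H2) remaining = 2.65 − (3/1) × 0.357 = 1.579 bar
P(gaseous products) = (2)/1 × 0.357 = 0.7140 bar
P_total at 350 K = 1.579 + 0.7140 = 2.293 bar
Scaling to 623 °C: P = 2.293 × 896.15/350 = 5.871 bar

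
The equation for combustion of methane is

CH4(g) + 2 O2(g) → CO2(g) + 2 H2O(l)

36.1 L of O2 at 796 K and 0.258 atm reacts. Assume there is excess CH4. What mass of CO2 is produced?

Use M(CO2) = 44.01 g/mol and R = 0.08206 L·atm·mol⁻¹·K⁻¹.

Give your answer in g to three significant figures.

n(O2) = PV/RT = (0.258 × 36.1) / (0.08206 × 796) = 0.1426 mol
n(CO2) = (1/2) × 0.1426 = 0.07130 mol
m(CO2) = 0.07130 × 44.01 = 3.138 g

3.14 g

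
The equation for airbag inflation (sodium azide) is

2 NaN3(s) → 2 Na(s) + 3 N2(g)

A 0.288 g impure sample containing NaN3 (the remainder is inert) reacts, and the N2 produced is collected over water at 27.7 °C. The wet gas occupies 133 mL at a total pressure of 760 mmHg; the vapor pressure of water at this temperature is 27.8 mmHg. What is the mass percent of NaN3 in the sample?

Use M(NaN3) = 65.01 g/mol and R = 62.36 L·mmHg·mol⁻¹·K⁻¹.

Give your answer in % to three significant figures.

78.1 %

P(N2) = 760 − 27.8 = 732.2 mmHg
n(N2) = PV/RT = (732.2 × 0.1330) / (62.36 × 300.85) = 0.005191 mol
n(NaN3) = (2/3) × 0.005191 = 0.003461 mol
m(NaN3) = 0.003461 × 65.01 = 0.2250 g
%NaN3 = 0.2250 / 0.288 × 100 = 78.12%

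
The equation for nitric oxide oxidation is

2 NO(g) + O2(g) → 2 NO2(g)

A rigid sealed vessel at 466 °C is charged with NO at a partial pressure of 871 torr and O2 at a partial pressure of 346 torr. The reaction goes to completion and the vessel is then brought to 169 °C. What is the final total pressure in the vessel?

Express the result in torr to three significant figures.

With V and T fixed, P_i ∝ n_i, so the mole ratios apply directly to partial pressures at 466 °C.
P(O2) required for 871 torr of NO = (1/2) × 871 = 435.5 torr; available 346 torr, so O2 is limiting.
P(NO) remaining = 871 − (2/1) × 346 = 179.0 torr
P(gaseous products) = (2)/1 × 346 = 692.0 torr
P_total at 466 °C = 179.0 + 692.0 = 871.0 torr
Scaling to 169 °C: P = 871.0 × 442.15/739.15 = 521.0 torr

521 torr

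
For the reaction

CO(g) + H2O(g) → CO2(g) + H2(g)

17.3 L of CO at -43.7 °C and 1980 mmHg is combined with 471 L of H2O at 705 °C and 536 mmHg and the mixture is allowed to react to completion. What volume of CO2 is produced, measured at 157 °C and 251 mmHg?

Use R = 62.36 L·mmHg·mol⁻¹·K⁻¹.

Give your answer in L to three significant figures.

256 L

n(CO) = PV/RT = (1980 × 17.3) / (62.36 × 229.45) = 2.394 mol
n(H2O) = PV/RT = (536 × 471) / (62.36 × 978.15) = 4.139 mol
For 2.394 mol CO, stoichiometry requires (1/1) × 2.394 = 2.394 mol H2O; 4.139 mol is available, so CO is limiting.
n(CO2) = (1/1) × 2.394 = 2.394 mol
V(CO2) = nRT/P = 2.394 × 62.36 × 430.15 / 251 = 255.8 L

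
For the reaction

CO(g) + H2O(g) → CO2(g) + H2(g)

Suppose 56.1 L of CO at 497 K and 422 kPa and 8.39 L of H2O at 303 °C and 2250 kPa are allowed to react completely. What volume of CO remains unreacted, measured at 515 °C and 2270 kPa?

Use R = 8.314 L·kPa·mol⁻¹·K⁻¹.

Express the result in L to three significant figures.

n(CO) = PV/RT = (422 × 56.1) / (8.314 × 497) = 5.729 mol
n(H2O) = PV/RT = (2250 × 8.39) / (8.314 × 576.15) = 3.941 mol
For 5.729 mol CO, stoichiometry requires (1/1) × 5.729 = 5.729 mol H2O; 3.941 mol is available, so H2O is limiting.
n(CO) consumed = (1/1) × 3.941 = 3.941 mol; remaining = 5.729 − 3.941 = 1.788 mol
V(CO) = nRT/P = 1.788 × 8.314 × 788.15 / 2270 = 5.161 L

5.16 L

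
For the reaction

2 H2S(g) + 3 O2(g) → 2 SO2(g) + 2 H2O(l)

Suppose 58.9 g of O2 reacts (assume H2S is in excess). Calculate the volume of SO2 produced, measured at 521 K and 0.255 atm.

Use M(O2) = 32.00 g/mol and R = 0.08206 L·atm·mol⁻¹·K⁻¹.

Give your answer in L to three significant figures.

n(O2) = 58.90 / 32.00 = 1.841 mol
n(SO2) = (2/3) × 1.841 = 1.227 mol
V = nRT/P = 1.227 × 0.08206 × 521 / 0.255 = 205.7 L

206 L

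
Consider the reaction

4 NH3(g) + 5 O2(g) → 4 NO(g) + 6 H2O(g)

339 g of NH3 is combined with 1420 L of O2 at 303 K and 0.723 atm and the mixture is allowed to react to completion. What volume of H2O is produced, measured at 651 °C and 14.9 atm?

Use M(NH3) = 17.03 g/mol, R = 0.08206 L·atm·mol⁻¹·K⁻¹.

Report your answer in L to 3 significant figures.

152 L

n(NH3) = 339 / 17.03 = 19.91 mol
n(O2) = PV/RT = (0.723 × 1420) / (0.08206 × 303) = 41.29 mol
For 19.91 mol NH3, stoichiometry requires (5/4) × 19.91 = 24.89 mol O2; 41.29 mol is available, so NH3 is limiting.
n(H2O) = (6/4) × 19.91 = 29.87 mol
V(H2O) = nRT/P = 29.87 × 0.08206 × 924.15 / 14.9 = 152.0 L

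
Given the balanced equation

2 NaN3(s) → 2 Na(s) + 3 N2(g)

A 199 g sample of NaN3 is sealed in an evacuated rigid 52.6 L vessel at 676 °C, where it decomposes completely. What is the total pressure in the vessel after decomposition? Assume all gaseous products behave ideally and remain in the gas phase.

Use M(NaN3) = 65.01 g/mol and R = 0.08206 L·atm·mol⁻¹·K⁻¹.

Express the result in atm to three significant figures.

n(NaN3) = 199 / 65.01 = 3.061 mol
n(gas produced) = (3/2) × 3.061 = 4.591 mol
P = nRT/V = 4.591 × 0.08206 × 949.15 / 52.6 = 6.798 atm

6.80 atm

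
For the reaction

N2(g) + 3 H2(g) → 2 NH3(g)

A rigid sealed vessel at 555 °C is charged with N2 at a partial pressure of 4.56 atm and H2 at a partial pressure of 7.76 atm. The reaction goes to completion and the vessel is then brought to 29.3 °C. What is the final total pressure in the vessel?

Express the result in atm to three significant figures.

2.61 atm

With V and T fixed, P_i ∝ n_i, so the mole ratios apply directly to partial pressures at 555 °C.
P(H2) required for 4.56 atm of N2 = (3/1) × 4.56 = 13.68 atm; available 7.76 atm, so H2 is limiting.
P(N2) remaining = 4.56 − (1/3) × 7.76 = 1.973 atm
P(gaseous products) = (2)/3 × 7.76 = 5.173 atm
P_total at 555 °C = 1.973 + 5.173 = 7.146 atm
Scaling to 29.3 °C: P = 7.146 × 302.45/828.15 = 2.610 atm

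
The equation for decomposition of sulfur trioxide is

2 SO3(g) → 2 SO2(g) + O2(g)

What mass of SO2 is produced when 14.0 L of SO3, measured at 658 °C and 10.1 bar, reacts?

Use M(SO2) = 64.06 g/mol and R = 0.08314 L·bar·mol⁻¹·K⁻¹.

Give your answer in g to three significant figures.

n(SO3) = PV/RT = (10.1 × 14.0) / (0.08314 × 931.15) = 1.827 mol
n(SO2) = (2/2) × 1.827 = 1.827 mol
m(SO2) = 1.827 × 64.06 = 117.0 g

117 g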